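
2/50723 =2/50723= 0.00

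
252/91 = 2+10/13 = 2.77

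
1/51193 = 1/51193=   0.00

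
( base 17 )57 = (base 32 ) 2S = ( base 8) 134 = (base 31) 2U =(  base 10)92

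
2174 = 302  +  1872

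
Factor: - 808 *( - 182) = 147056 = 2^4*7^1*13^1 * 101^1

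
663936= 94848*7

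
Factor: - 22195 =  - 5^1*23^1 * 193^1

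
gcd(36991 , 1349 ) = 71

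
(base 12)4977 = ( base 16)206b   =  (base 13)3a15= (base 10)8299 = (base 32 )83b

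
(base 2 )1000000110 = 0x206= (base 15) 248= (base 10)518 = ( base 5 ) 4033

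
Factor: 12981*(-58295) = - 3^1*5^1 * 89^1*131^1 * 4327^1 = -756727395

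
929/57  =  929/57 = 16.30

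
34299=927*37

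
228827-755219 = -526392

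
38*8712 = 331056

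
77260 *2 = 154520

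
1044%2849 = 1044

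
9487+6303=15790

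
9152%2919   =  395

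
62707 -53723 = 8984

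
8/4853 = 8/4853 =0.00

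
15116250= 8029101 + 7087149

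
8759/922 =19/2  =  9.50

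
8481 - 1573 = 6908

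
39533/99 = 39533/99 = 399.32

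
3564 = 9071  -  5507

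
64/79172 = 16/19793 = 0.00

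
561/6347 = 51/577 = 0.09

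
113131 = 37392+75739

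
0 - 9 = - 9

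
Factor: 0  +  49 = 7^2 = 49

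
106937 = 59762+47175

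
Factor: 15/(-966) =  - 2^( - 1) * 5^1*7^( - 1 )*23^( - 1 )=- 5/322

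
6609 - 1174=5435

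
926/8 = 115 + 3/4=115.75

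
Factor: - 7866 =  - 2^1*3^2*19^1*23^1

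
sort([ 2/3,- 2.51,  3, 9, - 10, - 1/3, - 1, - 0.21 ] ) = [ - 10  , - 2.51,  -  1, - 1/3, - 0.21,2/3,3, 9 ]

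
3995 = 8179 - 4184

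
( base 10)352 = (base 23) f7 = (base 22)g0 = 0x160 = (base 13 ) 211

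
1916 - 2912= - 996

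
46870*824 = 38620880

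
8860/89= 8860/89 =99.55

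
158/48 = 79/24 = 3.29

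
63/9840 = 21/3280 = 0.01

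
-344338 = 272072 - 616410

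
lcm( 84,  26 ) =1092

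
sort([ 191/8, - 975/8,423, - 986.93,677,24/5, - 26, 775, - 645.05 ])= [ - 986.93, - 645.05,  -  975/8, - 26, 24/5, 191/8,423,677, 775 ]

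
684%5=4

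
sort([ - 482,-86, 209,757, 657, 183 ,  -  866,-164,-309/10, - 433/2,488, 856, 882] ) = [ - 866 ,-482, - 433/2,-164, - 86 , - 309/10, 183, 209, 488, 657, 757,856,882]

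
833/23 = 36 + 5/23 = 36.22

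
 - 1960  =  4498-6458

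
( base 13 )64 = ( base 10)82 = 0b1010010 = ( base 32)2I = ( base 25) 37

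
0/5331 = 0 = 0.00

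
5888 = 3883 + 2005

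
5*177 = 885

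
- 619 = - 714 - - 95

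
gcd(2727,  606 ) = 303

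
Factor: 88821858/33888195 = 29607286/11296065 = 2^1 * 3^( - 1 )*5^(-1 )*11^( - 1 )*223^(  -  1 )*307^ ( - 1)*14803643^1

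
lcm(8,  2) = 8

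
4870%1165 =210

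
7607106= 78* 97527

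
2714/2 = 1357 = 1357.00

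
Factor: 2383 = 2383^1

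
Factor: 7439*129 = 3^1*43^2*173^1 =959631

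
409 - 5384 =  - 4975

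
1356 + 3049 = 4405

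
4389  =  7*627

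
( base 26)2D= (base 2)1000001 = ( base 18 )3b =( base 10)65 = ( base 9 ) 72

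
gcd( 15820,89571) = 1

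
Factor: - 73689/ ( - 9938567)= 3^1*7^1*11^2 * 29^1*647^( - 1)*15361^( - 1) 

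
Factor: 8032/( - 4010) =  - 4016/2005 = -  2^4*5^(- 1)*251^1 *401^(-1)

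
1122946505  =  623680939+499265566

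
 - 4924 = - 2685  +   - 2239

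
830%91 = 11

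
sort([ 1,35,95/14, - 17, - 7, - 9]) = [  -  17, - 9, - 7, 1,95/14,  35]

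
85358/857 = 99 + 515/857 = 99.60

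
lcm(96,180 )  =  1440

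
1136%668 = 468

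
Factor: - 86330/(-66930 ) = 3^( - 1)*23^ ( - 1 )* 89^1 = 89/69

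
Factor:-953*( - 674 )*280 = 2^4*5^1*7^1*337^1*953^1 =179850160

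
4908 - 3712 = 1196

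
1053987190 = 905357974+148629216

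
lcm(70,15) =210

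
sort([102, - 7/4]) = [-7/4,102]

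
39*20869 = 813891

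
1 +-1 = 0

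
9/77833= 9/77833 = 0.00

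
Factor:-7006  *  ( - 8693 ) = 2^1*31^1*113^1*8693^1 = 60903158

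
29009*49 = 1421441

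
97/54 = 1+43/54=1.80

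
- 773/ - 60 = 773/60 =12.88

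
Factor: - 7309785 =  - 3^1* 5^1*7^1*43^1*1619^1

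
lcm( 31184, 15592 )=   31184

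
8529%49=3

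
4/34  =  2/17 = 0.12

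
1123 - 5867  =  -4744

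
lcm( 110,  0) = 0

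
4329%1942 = 445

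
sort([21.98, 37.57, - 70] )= [ - 70, 21.98, 37.57 ]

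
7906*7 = 55342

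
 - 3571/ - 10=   3571/10 = 357.10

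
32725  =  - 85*(  -  385)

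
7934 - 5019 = 2915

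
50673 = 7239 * 7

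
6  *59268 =355608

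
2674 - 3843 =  - 1169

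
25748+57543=83291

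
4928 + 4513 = 9441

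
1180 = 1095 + 85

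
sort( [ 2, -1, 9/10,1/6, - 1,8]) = [ -1  , - 1,  1/6,9/10,2,8 ] 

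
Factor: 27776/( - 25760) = -124/115 = -  2^2*5^( - 1 )*23^( - 1)*31^1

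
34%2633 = 34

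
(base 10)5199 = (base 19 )E7C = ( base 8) 12117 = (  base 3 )21010120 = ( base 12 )3013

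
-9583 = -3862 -5721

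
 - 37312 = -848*44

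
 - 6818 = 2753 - 9571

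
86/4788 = 43/2394  =  0.02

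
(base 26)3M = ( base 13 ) 79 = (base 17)5f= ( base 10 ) 100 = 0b1100100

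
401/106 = 3 + 83/106 = 3.78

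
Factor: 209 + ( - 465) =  - 2^8= - 256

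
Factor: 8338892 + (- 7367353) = 971539 = 283^1*3433^1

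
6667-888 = 5779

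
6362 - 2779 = 3583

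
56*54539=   3054184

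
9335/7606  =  9335/7606 =1.23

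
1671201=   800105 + 871096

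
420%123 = 51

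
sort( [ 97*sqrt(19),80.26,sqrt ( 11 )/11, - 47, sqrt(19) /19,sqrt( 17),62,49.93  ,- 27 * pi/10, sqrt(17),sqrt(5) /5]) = [ - 47, - 27*pi/10,sqrt(19) /19, sqrt( 11)/11,sqrt(5) /5, sqrt( 17 ),  sqrt( 17 ), 49.93,62 , 80.26,97*sqrt(19 )]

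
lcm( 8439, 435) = 42195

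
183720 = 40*4593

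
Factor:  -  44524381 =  - 11^1*67^1 * 60413^1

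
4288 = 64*67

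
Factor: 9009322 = 2^1 * 7^1*643523^1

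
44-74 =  - 30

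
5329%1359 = 1252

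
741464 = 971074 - 229610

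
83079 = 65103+17976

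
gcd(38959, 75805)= 1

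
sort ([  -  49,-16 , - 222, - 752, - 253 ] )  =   [ - 752, - 253, - 222,- 49, - 16]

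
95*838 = 79610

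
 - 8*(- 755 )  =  6040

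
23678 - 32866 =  - 9188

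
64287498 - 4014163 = 60273335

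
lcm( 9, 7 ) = 63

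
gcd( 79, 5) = 1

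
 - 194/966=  - 97/483 = - 0.20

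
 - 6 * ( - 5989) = 35934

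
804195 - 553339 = 250856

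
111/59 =111/59 = 1.88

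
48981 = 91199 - 42218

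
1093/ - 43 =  - 1093/43= - 25.42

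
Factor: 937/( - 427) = -7^ ( - 1 )*61^( - 1 )*937^1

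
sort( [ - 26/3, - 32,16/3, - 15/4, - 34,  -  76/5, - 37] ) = [-37, - 34, - 32, - 76/5, - 26/3, - 15/4 , 16/3] 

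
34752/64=543= 543.00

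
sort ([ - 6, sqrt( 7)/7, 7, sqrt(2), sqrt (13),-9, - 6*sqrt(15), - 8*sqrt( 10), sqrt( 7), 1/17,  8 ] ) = [ - 8*sqrt( 10), - 6*sqrt( 15 ), -9, - 6, 1/17,sqrt( 7 )/7, sqrt( 2), sqrt(7 ), sqrt( 13 ),7, 8] 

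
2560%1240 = 80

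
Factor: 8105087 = 8105087^1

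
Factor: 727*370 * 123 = 33085770=2^1*3^1*5^1*37^1 * 41^1 * 727^1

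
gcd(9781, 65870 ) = 1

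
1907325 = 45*42385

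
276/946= 138/473 =0.29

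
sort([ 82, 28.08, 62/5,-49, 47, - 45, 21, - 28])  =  [ - 49, - 45, - 28, 62/5, 21, 28.08, 47, 82 ]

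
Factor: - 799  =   - 17^1*47^1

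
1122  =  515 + 607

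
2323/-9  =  -2323/9 = -  258.11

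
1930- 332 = 1598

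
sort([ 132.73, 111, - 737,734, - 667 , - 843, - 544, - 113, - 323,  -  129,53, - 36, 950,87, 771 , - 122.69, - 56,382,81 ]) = [- 843, - 737, - 667, - 544, - 323, - 129,- 122.69, - 113, - 56, - 36, 53,81,  87,111,132.73,382,734,  771, 950] 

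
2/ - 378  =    -  1 + 188/189  =  - 0.01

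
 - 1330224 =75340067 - 76670291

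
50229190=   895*56122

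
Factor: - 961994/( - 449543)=2^1* 11^1*73^1*599^1*449543^(-1)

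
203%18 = 5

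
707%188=143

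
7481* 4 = 29924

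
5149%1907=1335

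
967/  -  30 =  - 967/30 =-32.23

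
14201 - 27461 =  - 13260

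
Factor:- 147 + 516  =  369 = 3^2*41^1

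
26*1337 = 34762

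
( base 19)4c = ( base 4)1120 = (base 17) 53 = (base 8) 130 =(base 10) 88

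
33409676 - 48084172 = - 14674496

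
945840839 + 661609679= 1607450518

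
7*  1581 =11067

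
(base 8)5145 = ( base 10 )2661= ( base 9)3576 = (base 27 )3hf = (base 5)41121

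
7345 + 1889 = 9234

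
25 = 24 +1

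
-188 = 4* (-47 ) 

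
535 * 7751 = 4146785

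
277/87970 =277/87970 = 0.00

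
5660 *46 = 260360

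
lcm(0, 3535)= 0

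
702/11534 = 351/5767 = 0.06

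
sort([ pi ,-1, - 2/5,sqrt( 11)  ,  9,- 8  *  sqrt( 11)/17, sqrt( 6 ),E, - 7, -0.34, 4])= [-7, - 8 * sqrt( 11) /17,-1, - 2/5, - 0.34, sqrt(6), E,pi, sqrt( 11), 4 , 9 ]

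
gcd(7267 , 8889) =1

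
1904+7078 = 8982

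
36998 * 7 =258986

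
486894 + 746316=1233210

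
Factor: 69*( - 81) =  - 3^5*23^1 = -5589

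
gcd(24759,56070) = 63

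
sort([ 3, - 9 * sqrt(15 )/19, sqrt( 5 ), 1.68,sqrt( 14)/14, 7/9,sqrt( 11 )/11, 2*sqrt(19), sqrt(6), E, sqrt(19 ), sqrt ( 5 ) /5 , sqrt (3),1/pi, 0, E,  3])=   [ - 9 * sqrt(15)/19, 0, sqrt( 14) /14, sqrt(11 )/11, 1/pi, sqrt(5)/5 , 7/9, 1.68,sqrt( 3 ), sqrt(5 ),sqrt( 6 ),E , E , 3,3, sqrt( 19), 2*sqrt(19 )]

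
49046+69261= 118307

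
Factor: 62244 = 2^2*3^2 * 7^1 *13^1*19^1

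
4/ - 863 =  - 4/863=-  0.00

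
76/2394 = 2/63 =0.03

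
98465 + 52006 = 150471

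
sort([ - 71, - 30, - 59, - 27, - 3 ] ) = [ - 71, - 59, - 30, - 27, - 3 ]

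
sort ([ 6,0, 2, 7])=[ 0, 2, 6 , 7 ] 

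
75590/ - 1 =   -  75590 + 0/1  =  - 75590.00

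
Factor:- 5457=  - 3^1*  17^1 * 107^1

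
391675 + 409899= 801574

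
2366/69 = 34 + 20/69 = 34.29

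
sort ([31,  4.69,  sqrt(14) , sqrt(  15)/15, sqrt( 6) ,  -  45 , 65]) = [ - 45,  sqrt( 15)/15, sqrt( 6),sqrt(14),4.69, 31,65]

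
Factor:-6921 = - 3^2*769^1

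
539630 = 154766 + 384864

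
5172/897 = 5 + 229/299  =  5.77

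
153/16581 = 51/5527=0.01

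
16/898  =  8/449 = 0.02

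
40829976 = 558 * 73172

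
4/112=1/28 = 0.04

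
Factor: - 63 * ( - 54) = 3402 = 2^1*3^5*7^1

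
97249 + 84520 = 181769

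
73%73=0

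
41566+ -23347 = 18219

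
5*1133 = 5665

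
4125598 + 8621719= 12747317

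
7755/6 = 2585/2 = 1292.50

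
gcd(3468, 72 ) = 12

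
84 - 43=41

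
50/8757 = 50/8757 = 0.01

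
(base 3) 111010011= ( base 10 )9562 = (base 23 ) i1h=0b10010101011010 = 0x255a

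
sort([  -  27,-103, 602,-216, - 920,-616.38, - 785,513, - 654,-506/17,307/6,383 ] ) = [ -920, - 785, - 654, - 616.38, - 216, - 103,-506/17, -27, 307/6,  383 , 513,  602]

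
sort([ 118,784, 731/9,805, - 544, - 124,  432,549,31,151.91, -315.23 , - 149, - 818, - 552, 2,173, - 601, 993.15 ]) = [ - 818, - 601, - 552,  -  544, - 315.23, - 149, - 124, 2, 31, 731/9, 118,151.91,173,  432,549, 784,805,  993.15] 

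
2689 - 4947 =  - 2258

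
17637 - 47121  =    -  29484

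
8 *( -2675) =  - 21400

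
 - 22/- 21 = 22/21=1.05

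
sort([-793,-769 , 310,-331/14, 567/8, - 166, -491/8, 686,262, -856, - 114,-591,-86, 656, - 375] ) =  [-856, - 793, - 769, - 591, - 375, - 166 , - 114,-86,-491/8, - 331/14 , 567/8, 262 , 310,656, 686 ]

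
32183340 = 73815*436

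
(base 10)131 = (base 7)245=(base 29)4F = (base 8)203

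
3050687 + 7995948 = 11046635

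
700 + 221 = 921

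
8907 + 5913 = 14820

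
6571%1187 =636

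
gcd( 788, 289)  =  1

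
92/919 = 92/919  =  0.10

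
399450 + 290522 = 689972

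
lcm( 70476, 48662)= 2043804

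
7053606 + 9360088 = 16413694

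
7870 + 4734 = 12604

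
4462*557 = 2485334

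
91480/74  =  45740/37 = 1236.22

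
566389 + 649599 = 1215988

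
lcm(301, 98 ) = 4214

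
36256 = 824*44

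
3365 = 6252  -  2887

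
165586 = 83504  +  82082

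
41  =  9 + 32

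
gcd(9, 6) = 3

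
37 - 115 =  - 78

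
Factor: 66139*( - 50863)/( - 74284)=2^(- 2 )*7^( - 2)*19^2*59^2*379^( - 1 ) * 2677^1 = 3364027957/74284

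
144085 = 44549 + 99536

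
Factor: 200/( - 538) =-100/269 = - 2^2* 5^2*269^ ( - 1 ) 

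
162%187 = 162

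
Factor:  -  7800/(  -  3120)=2^( - 1 )*5^1= 5/2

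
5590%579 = 379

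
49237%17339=14559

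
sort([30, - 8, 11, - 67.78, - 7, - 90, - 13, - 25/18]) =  [ - 90, - 67.78 , - 13, - 8, - 7,  -  25/18, 11,30 ]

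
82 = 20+62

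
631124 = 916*689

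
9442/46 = 4721/23 = 205.26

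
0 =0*149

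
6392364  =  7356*869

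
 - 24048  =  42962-67010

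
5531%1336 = 187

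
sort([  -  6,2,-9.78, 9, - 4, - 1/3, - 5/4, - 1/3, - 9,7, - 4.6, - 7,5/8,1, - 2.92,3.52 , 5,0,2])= [ - 9.78, - 9, - 7 ,- 6, - 4.6, - 4 ,  -  2.92  ,-5/4, - 1/3,- 1/3, 0,5/8, 1, 2,2,3.52,5 , 7, 9]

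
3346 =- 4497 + 7843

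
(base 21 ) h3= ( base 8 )550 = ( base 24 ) F0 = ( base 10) 360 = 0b101101000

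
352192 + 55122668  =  55474860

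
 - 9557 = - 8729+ -828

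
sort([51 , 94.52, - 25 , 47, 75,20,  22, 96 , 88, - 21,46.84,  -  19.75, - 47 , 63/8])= [ - 47,-25, - 21, - 19.75, 63/8 , 20, 22, 46.84, 47, 51,  75,  88, 94.52,  96] 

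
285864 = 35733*8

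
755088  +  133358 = 888446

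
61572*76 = 4679472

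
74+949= 1023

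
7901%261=71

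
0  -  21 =-21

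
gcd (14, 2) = 2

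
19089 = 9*2121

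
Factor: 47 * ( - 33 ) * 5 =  - 7755  =  - 3^1  *5^1*11^1 * 47^1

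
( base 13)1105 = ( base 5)33441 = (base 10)2371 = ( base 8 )4503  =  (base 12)1457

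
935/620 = 1 + 63/124 = 1.51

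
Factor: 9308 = 2^2*13^1*179^1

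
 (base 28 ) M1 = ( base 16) 269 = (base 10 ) 617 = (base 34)i5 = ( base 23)13j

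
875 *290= 253750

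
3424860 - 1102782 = 2322078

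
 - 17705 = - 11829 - 5876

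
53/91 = 53/91 = 0.58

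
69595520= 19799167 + 49796353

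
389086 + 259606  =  648692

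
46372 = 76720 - 30348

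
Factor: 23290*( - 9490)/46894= - 110511050/23447 = - 2^1 * 5^2*13^1 * 17^1*73^1*137^1 * 23447^( - 1 ) 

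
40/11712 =5/1464 = 0.00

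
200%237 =200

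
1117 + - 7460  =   - 6343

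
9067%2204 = 251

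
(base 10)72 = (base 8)110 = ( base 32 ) 28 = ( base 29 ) 2e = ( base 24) 30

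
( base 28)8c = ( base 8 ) 354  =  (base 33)75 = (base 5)1421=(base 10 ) 236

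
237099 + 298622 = 535721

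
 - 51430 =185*(  -  278)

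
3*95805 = 287415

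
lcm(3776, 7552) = 7552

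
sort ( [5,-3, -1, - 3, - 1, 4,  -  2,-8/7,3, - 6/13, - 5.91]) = [  -  5.91, - 3, - 3, - 2 ,-8/7  , - 1,-1, - 6/13,3  ,  4, 5]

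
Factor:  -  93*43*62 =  -247938=-2^1 * 3^1*31^2*43^1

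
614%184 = 62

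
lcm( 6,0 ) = 0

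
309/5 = 61 + 4/5 = 61.80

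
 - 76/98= - 38/49= - 0.78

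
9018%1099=226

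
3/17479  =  3/17479  =  0.00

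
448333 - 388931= 59402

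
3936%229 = 43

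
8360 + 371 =8731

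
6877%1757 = 1606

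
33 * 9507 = 313731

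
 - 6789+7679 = 890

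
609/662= 609/662= 0.92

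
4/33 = 4/33=0.12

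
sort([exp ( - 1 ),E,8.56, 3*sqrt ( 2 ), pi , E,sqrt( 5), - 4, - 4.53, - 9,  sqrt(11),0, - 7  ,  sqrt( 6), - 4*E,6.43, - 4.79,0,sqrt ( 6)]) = [ - 4*E,-9,-7, - 4.79,-4.53,-4,  0, 0 , exp(-1) , sqrt( 5 ), sqrt(6),  sqrt ( 6) , E,  E,pi,sqrt( 11),  3 * sqrt(2 ) , 6.43, 8.56 ]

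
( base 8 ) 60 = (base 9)53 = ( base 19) 2A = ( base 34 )1e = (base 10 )48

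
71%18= 17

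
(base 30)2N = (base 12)6b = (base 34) 2F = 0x53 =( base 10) 83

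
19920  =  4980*4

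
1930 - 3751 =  - 1821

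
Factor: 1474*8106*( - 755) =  - 9020924220 = - 2^2 * 3^1 * 5^1 *7^1 * 11^1 * 67^1* 151^1*193^1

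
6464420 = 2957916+3506504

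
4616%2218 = 180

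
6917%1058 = 569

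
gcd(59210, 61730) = 10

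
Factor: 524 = 2^2*131^1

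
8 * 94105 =752840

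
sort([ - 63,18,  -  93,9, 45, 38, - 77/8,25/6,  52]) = [ - 93 , - 63, - 77/8, 25/6,9, 18, 38, 45, 52]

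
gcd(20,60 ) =20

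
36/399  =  12/133 = 0.09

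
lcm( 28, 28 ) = 28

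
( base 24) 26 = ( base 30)1O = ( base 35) 1j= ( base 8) 66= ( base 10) 54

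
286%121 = 44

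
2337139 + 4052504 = 6389643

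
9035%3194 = 2647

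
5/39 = 5/39 = 0.13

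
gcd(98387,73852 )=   1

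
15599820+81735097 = 97334917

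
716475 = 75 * 9553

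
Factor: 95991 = 3^1 * 7^2*653^1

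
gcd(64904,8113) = 8113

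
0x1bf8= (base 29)8EQ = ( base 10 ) 7160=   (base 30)7SK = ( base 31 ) 7DU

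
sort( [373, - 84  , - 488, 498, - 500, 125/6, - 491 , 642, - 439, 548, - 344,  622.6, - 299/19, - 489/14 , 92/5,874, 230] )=[ - 500,- 491, - 488, - 439,-344,-84, - 489/14, - 299/19, 92/5,  125/6, 230, 373, 498 , 548 , 622.6,642,874 ] 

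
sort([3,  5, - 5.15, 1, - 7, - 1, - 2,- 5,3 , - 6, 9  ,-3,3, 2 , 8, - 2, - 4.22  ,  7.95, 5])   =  [ - 7,-6, - 5.15, - 5, - 4.22, - 3, - 2, - 2, - 1, 1,  2, 3, 3, 3 , 5, 5, 7.95, 8, 9]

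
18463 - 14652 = 3811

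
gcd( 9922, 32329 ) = 11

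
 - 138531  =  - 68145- 70386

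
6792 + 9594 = 16386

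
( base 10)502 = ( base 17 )1c9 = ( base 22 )10i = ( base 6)2154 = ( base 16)1F6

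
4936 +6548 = 11484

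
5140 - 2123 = 3017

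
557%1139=557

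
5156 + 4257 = 9413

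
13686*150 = 2052900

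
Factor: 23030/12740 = 47/26 =2^( - 1)*13^(-1)*47^1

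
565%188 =1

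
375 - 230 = 145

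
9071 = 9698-627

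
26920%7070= 5710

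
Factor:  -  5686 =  - 2^1*2843^1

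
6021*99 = 596079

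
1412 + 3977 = 5389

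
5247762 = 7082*741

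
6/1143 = 2/381 = 0.01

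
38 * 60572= 2301736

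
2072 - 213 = 1859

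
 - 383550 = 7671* ( - 50 ) 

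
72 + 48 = 120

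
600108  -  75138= 524970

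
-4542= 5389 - 9931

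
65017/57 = 65017/57 = 1140.65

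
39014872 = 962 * 40556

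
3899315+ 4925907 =8825222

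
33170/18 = 16585/9 = 1842.78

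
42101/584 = 72+53/584 = 72.09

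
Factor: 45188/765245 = 2^2*5^(  -  1 )* 11^1 * 61^(-1)*79^1*193^( - 1 ) = 3476/58865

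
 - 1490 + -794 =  - 2284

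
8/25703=8/25703 = 0.00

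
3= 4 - 1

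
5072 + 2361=7433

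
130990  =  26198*5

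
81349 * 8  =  650792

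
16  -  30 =- 14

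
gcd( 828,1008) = 36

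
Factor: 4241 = 4241^1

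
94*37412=3516728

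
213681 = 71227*3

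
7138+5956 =13094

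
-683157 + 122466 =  - 560691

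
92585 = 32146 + 60439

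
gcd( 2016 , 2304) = 288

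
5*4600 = 23000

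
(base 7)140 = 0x4d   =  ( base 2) 1001101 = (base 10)77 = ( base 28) 2l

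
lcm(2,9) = 18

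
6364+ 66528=72892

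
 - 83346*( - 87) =7251102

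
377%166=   45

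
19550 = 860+18690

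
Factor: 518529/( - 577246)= - 2^( - 1) *3^1*11^1*19^1* 349^( - 1 ) = - 627/698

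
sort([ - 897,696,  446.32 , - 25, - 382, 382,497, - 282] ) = [ - 897, - 382,- 282, - 25 , 382, 446.32,  497, 696] 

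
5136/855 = 6 +2/285 = 6.01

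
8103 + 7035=15138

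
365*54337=19833005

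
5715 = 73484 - 67769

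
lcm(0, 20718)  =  0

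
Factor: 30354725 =5^2* 1214189^1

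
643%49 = 6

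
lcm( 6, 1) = 6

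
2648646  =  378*7007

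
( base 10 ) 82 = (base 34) 2E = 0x52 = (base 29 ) 2o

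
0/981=0 = 0.00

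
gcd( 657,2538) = 9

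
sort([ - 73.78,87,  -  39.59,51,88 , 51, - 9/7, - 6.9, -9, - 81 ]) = [  -  81, - 73.78, - 39.59, - 9, - 6.9, - 9/7 , 51 , 51,87,88 ] 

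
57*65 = 3705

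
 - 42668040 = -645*66152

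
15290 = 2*7645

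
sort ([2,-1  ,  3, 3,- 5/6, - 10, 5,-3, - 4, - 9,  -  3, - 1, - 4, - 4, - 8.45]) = [-10, - 9, - 8.45,- 4,-4,  -  4,-3 ,- 3, - 1, - 1,-5/6 , 2,3,3,5] 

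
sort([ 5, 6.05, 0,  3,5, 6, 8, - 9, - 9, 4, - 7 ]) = [ - 9, - 9, - 7 , 0, 3 , 4,  5, 5,6,6.05,8 ]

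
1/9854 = 1/9854  =  0.00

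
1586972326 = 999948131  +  587024195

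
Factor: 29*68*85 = 2^2*5^1*17^2*29^1 = 167620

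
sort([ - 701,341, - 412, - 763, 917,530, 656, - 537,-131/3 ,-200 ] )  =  [ - 763, - 701 ,-537, - 412, - 200, - 131/3,  341,  530 , 656,917]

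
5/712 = 5/712  =  0.01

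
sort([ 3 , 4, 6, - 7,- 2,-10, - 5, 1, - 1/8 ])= [-10, - 7,  -  5, - 2, - 1/8,  1, 3,  4  ,  6 ] 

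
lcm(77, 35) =385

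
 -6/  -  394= 3/197=0.02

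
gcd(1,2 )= 1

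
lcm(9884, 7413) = 29652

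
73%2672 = 73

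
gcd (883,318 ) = 1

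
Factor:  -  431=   -  431^1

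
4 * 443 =1772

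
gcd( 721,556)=1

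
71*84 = 5964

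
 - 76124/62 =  - 38062/31 = - 1227.81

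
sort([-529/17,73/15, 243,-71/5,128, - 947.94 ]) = [-947.94 ,  -  529/17, - 71/5, 73/15, 128, 243]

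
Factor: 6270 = 2^1 * 3^1 * 5^1 * 11^1*19^1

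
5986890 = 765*7826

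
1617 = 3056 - 1439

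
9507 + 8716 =18223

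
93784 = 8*11723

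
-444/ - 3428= 111/857 =0.13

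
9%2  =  1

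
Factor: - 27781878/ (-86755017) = 9260626/28918339 = 2^1 *67^(-1)*431617^( - 1)*4630313^1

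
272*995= 270640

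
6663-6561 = 102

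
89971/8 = 11246+3/8=   11246.38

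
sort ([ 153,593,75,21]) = [ 21,75,153, 593 ]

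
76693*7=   536851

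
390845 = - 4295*( - 91 )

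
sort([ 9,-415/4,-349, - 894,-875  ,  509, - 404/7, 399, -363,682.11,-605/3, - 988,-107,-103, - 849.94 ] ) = [ -988, - 894, - 875, - 849.94,- 363, - 349, - 605/3,  -  107, - 415/4, -103, - 404/7,9,399, 509,  682.11 ] 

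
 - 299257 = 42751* (-7) 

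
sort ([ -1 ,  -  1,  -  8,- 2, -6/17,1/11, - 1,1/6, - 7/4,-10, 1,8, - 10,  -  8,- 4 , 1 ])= [ - 10, - 10,-8,-8 ,- 4, - 2,-7/4, - 1,  -  1, - 1,-6/17, 1/11, 1/6,1, 1,  8] 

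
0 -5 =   -  5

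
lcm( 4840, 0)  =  0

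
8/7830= 4/3915 =0.00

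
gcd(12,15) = 3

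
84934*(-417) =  - 35417478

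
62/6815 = 62/6815 = 0.01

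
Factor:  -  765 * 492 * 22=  - 2^3*3^3*5^1*11^1*17^1 * 41^1 = -  8280360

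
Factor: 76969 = 19^1*4051^1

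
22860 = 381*60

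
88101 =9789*9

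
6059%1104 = 539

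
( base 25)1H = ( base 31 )1b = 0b101010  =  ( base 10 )42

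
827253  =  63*13131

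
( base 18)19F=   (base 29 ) H8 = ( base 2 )111110101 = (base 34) ep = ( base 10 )501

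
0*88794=0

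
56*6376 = 357056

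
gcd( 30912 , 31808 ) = 448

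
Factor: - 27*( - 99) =3^5 * 11^1 = 2673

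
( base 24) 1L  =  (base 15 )30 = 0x2D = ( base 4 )231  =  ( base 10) 45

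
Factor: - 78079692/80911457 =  - 2^2*3^1*11^ (- 1)*31^(-1 )*1031^1 * 6311^1*237277^( - 1)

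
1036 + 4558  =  5594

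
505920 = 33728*15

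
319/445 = 319/445 = 0.72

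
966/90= 10+11/15 = 10.73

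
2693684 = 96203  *28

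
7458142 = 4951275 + 2506867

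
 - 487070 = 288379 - 775449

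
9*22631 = 203679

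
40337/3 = 13445 + 2/3 = 13445.67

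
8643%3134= 2375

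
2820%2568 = 252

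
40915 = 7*5845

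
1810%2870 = 1810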